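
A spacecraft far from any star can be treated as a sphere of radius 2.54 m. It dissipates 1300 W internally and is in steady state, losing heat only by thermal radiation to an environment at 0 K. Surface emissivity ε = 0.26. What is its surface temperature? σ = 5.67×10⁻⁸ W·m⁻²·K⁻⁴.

T ≈ 182 K

Steady state: internal power = radiated power, P = εσA T⁴.
Radiating area A = 4πr² = 81.07 m².
T⁴ = P/(εσA) = 1300/(0.26·5.67×10⁻⁸·81.07) = 1.088×10⁹ K⁴.
T = (1.088×10⁹)^(1/4).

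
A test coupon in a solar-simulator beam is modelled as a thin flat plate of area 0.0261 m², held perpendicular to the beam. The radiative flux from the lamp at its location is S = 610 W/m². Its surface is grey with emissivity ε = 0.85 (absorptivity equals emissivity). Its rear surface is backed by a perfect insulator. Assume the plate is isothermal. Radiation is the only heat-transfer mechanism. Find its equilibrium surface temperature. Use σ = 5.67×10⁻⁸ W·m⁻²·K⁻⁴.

T ≈ 322 K

At equilibrium, absorbed power = emitted power.
Absorbing cross-section = A = 0.02610 m²; emitting surface = A = 0.02610 m² (ratio 1).
εS·A_cross = εσ·A_surf·T⁴  ⇒  T⁴ = S/(1σ)   (ε cancels).
T⁴ = 610/(1·5.67×10⁻⁸) = 1.076×10¹⁰ K⁴.
T = (1.076×10¹⁰)^(1/4).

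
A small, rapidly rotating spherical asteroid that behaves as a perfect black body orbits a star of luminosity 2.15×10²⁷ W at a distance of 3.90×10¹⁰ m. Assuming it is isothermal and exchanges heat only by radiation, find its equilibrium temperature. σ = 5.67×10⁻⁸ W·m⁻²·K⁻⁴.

T ≈ 839 K

First find the stellar flux at distance d: S = L/(4πd²) = 2.15×10²⁷/(4π·(3.90×10¹⁰)²) = 1.125×10⁵ W/m².
For an isothermal sphere, absorbed (1−a)S·πr² = emitted σ·4πr²·T⁴, so T⁴ = (1−a)S/(4σ).
T⁴ = 1.00·1.125×10⁵/(4·5.67×10⁻⁸) = 4.960×10¹¹ K⁴.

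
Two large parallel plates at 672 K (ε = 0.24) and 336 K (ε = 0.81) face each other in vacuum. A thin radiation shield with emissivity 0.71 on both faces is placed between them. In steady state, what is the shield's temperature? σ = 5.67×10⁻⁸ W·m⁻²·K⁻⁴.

In steady state the net flux on the hot side equals that on the cold side.
σ(T₁⁴−T_s⁴)/D₁ = σ(T_s⁴−T₂⁴)/D₂, with D₁ = 1/ε₁+1/ε_s−1 = 4.575, D₂ = 1/ε_s+1/ε₂−1 = 1.643.
Solve for T_s⁴: T_s⁴ = (D₂·T₁⁴ + D₁·T₂⁴)/(D₁+D₂) = 6.326×10¹⁰ K⁴.

T_s ≈ 502 K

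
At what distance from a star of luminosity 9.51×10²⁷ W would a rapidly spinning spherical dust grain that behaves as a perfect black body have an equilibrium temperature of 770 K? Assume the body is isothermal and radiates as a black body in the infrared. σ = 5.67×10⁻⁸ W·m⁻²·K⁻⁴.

d ≈ 9.74×10¹⁰ m

For an isothermal black-emitting sphere, (1−a)S·πr² = σ·4πr²·T⁴ ⇒ S = 4σT⁴/(1−a).
S = 4·5.67×10⁻⁸·(770)⁴/1.00 = 79730 W/m².
Flux falls as S = L/(4πd²), so d = √(L/(4πS)) = √(9.51×10²⁷/(4π·79730)).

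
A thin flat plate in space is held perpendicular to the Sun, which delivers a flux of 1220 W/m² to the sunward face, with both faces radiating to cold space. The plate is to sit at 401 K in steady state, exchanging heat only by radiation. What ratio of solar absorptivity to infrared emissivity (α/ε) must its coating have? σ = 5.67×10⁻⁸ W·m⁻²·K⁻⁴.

Balance: αS·A = εσ·2A·T⁴ ⇒ α/ε = 2σT⁴/S.
α/ε = 2·5.67×10⁻⁸·(401)⁴/1220 = 2·5.67×10⁻⁸·2.586×10¹⁰/1220.

α/ε ≈ 2.40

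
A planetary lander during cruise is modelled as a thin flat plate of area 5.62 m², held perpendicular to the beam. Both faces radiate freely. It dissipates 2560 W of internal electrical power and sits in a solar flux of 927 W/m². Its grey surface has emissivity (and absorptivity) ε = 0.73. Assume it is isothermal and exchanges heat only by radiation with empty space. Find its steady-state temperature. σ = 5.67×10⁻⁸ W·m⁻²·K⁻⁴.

T ≈ 342 K

At steady state, absorbed solar power + internal power = radiated power.
Absorbed: α·S·A_cross = 0.73·927·5.620 = 3803 W (cross-section A).
Total input = 3803 + 2560 = 6363 W.
Radiated: εσ·A_surf·T⁴ with A_surf = 2A = 11.24 m².
T⁴ = 6363/(0.73·5.67×10⁻⁸·11.24) = 1.368×10¹⁰ K⁴.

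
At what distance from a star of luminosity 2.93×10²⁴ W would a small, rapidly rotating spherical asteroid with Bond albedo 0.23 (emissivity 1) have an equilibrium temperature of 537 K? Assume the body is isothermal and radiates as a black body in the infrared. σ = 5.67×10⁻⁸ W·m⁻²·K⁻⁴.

d ≈ 3.09×10⁹ m

For an isothermal black-emitting sphere, (1−a)S·πr² = σ·4πr²·T⁴ ⇒ S = 4σT⁴/(1−a).
S = 4·5.67×10⁻⁸·(537)⁴/0.770 = 24490 W/m².
Flux falls as S = L/(4πd²), so d = √(L/(4πS)) = √(2.93×10²⁴/(4π·24490)).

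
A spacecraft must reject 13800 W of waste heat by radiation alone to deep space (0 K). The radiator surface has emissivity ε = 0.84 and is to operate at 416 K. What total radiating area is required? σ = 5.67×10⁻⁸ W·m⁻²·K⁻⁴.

A ≈ 9.67 m²

P = εσA T⁴ ⇒ A = P/(εσT⁴).
T⁴ = 2.995×10¹⁰ K⁴.
A = 13800/(0.84 × 5.67×10⁻⁸ × 2.995×10¹⁰).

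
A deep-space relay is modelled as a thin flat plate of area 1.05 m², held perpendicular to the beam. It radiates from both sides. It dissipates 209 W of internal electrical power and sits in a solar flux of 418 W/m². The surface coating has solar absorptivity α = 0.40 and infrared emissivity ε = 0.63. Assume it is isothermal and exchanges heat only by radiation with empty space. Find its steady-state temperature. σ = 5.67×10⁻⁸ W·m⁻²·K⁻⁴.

At steady state, absorbed solar power + internal power = radiated power.
Absorbed: α·S·A_cross = 0.40·418·1.050 = 175.6 W (cross-section A).
Total input = 175.6 + 209 = 384.6 W.
Radiated: εσ·A_surf·T⁴ with A_surf = 2A = 2.100 m².
T⁴ = 384.6/(0.63·5.67×10⁻⁸·2.100) = 5.127×10⁹ K⁴.

T ≈ 268 K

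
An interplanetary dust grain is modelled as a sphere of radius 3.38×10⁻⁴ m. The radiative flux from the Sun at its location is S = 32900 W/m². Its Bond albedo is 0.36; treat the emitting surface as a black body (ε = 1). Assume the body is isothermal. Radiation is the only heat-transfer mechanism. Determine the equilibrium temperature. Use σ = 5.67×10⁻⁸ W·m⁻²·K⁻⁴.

T ≈ 552 K

At equilibrium, absorbed power = emitted power.
Absorbing cross-section = πr² = 3.589×10⁻⁷ m²; emitting surface = 4πr² = 1.436×10⁻⁶ m² (ratio 4).
(1−a)S·A_cross = εσ·A_surf·T⁴  ⇒  T⁴ = (1−a)S/(4σ).
T⁴ = 0.640·32900/(4·5.67×10⁻⁸) = 9.284×10¹⁰ K⁴.
T = (9.284×10¹⁰)^(1/4).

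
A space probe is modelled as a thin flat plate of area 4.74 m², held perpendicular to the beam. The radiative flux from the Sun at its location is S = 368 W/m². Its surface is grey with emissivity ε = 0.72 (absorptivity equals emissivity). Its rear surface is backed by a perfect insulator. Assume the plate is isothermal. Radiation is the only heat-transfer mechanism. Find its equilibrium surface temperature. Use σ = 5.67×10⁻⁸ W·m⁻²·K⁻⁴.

T ≈ 284 K

At equilibrium, absorbed power = emitted power.
Absorbing cross-section = A = 4.740 m²; emitting surface = A = 4.740 m² (ratio 1).
εS·A_cross = εσ·A_surf·T⁴  ⇒  T⁴ = S/(1σ)   (ε cancels).
T⁴ = 368/(1·5.67×10⁻⁸) = 6.490×10⁹ K⁴.
T = (6.490×10⁹)^(1/4).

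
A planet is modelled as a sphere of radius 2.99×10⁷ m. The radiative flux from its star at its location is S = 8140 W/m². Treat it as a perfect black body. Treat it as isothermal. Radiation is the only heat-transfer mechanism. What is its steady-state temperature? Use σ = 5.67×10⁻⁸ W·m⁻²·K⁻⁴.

T ≈ 435 K

At equilibrium, absorbed power = emitted power.
Absorbing cross-section = πr² = 2.809×10¹⁵ m²; emitting surface = 4πr² = 1.123×10¹⁶ m² (ratio 4).
S·A_cross = εσ·A_surf·T⁴  ⇒  T⁴ = S/(4σ).
T⁴ = 1.00·8140/(4·5.67×10⁻⁸) = 3.589×10¹⁰ K⁴.
T = (3.589×10¹⁰)^(1/4).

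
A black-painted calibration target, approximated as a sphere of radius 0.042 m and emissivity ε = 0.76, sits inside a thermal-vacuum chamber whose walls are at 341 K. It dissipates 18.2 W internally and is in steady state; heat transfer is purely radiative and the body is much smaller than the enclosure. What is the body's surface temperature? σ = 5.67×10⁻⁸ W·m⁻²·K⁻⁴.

T ≈ 425 K

For a small grey body in a large enclosure, net radiated power = εσA(T⁴ − T_w⁴).
Steady state: P = εσA(T⁴ − T_w⁴) with A = 4πr² = 0.02217 m².
T⁴ = P/(εσA) + T_w⁴ = 18.2/(0.76·5.67×10⁻⁸·0.02217) + (341)⁴
    = 1.905×10¹⁰ + 1.352×10¹⁰ = 3.257×10¹⁰ K⁴.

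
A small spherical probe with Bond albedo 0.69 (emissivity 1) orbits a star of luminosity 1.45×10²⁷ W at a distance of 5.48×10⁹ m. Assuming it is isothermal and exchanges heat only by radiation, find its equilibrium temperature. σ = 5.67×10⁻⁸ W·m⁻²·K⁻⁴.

First find the stellar flux at distance d: S = L/(4πd²) = 1.45×10²⁷/(4π·(5.48×10⁹)²) = 3.842×10⁶ W/m².
For an isothermal sphere, absorbed (1−a)S·πr² = emitted σ·4πr²·T⁴, so T⁴ = (1−a)S/(4σ).
T⁴ = 0.310·3.842×10⁶/(4·5.67×10⁻⁸) = 5.252×10¹² K⁴.

T ≈ 1510 K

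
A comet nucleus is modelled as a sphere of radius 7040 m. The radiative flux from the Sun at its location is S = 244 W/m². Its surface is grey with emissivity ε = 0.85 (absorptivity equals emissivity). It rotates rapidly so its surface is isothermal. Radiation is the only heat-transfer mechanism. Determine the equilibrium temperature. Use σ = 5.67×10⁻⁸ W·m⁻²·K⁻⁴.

T ≈ 181 K

At equilibrium, absorbed power = emitted power.
Absorbing cross-section = πr² = 1.557×10⁸ m²; emitting surface = 4πr² = 6.228×10⁸ m² (ratio 4).
εS·A_cross = εσ·A_surf·T⁴  ⇒  T⁴ = S/(4σ)   (ε cancels).
T⁴ = 244/(4·5.67×10⁻⁸) = 1.076×10⁹ K⁴.
T = (1.076×10⁹)^(1/4).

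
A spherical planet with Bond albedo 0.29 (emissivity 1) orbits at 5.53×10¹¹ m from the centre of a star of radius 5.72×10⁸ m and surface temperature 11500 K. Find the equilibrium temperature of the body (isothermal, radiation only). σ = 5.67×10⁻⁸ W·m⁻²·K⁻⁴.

T ≈ 240 K

The star's surface emits σT_*⁴; at distance d the flux is S = σT_*⁴(R_*/d)².
S = 5.67×10⁻⁸·(11500)⁴·(5.72×10⁸/5.53×10¹¹)² = 1061 W/m².
For an isothermal sphere T⁴ = (1−a)S/(4σ) = 3.321×10⁹ K⁴.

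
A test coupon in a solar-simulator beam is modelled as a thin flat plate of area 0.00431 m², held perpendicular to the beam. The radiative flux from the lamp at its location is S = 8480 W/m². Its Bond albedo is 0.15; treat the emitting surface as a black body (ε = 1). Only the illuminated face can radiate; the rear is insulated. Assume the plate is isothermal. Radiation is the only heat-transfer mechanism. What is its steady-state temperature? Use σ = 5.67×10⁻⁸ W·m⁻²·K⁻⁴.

At equilibrium, absorbed power = emitted power.
Absorbing cross-section = A = 0.004310 m²; emitting surface = A = 0.004310 m² (ratio 1).
(1−a)S·A_cross = εσ·A_surf·T⁴  ⇒  T⁴ = (1−a)S/(1σ).
T⁴ = 0.850·8480/(1·5.67×10⁻⁸) = 1.271×10¹¹ K⁴.
T = (1.271×10¹¹)^(1/4).

T ≈ 597 K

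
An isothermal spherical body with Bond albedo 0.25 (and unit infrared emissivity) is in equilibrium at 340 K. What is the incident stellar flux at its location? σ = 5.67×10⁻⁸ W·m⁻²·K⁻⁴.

S ≈ 4040 W/m²

(1−a)S·πr² = σ·4πr²·T⁴ ⇒ S = 4σT⁴/(1−a).
S = 4·5.67×10⁻⁸·1.336×10¹⁰/0.750.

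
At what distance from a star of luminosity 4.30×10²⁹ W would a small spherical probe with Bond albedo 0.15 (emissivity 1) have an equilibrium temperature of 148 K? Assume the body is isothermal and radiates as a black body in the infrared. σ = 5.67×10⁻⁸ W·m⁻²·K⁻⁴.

d ≈ 1.63×10¹³ m

For an isothermal black-emitting sphere, (1−a)S·πr² = σ·4πr²·T⁴ ⇒ S = 4σT⁴/(1−a).
S = 4·5.67×10⁻⁸·(148)⁴/0.850 = 128.0 W/m².
Flux falls as S = L/(4πd²), so d = √(L/(4πS)) = √(4.30×10²⁹/(4π·128.0)).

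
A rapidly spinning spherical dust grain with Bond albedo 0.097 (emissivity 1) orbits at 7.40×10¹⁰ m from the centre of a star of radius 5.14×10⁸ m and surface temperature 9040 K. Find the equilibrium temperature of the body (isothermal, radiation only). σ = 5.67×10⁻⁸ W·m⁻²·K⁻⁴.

The star's surface emits σT_*⁴; at distance d the flux is S = σT_*⁴(R_*/d)².
S = 5.67×10⁻⁸·(9040)⁴·(5.14×10⁸/7.40×10¹⁰)² = 18270 W/m².
For an isothermal sphere T⁴ = (1−a)S/(4σ) = 7.274×10¹⁰ K⁴.

T ≈ 519 K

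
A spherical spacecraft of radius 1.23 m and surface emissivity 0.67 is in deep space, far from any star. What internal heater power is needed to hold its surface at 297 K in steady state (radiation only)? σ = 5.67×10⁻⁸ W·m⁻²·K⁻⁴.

P ≈ 5620 W

P = εσ·4πr²·T⁴.
4πr² = 19.01 m²; T⁴ = 7.781×10⁹ K⁴.
P = 0.67·5.67×10⁻⁸·19.01·7.781×10⁹.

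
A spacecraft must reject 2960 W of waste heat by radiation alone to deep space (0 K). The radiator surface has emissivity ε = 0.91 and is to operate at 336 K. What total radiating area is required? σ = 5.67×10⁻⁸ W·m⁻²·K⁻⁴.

P = εσA T⁴ ⇒ A = P/(εσT⁴).
T⁴ = 1.275×10¹⁰ K⁴.
A = 2960/(0.91 × 5.67×10⁻⁸ × 1.275×10¹⁰).

A ≈ 4.50 m²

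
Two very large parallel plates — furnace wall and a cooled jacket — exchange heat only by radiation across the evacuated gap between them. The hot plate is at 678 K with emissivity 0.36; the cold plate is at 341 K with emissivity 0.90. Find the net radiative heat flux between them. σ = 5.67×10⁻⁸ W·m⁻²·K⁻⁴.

For two infinite grey parallel plates, q = σ(T₁⁴ − T₂⁴)/(1/ε₁ + 1/ε₂ − 1).
T₁⁴ − T₂⁴ = 2.113×10¹¹ − 1.352×10¹⁰ = 1.978×10¹¹ K⁴.
1/ε₁ + 1/ε₂ − 1 = 2.778 + 1.111 − 1 = 2.889.
q = 5.67×10⁻⁸ × 1.978×10¹¹ / 2.889.

q ≈ 3880 W/m²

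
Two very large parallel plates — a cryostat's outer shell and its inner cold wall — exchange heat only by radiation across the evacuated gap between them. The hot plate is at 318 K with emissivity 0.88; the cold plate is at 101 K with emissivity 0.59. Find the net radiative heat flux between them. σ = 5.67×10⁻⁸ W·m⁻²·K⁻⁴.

q ≈ 313 W/m²

For two infinite grey parallel plates, q = σ(T₁⁴ − T₂⁴)/(1/ε₁ + 1/ε₂ − 1).
T₁⁴ − T₂⁴ = 1.023×10¹⁰ − 1.041×10⁸ = 1.012×10¹⁰ K⁴.
1/ε₁ + 1/ε₂ − 1 = 1.136 + 1.695 − 1 = 1.831.
q = 5.67×10⁻⁸ × 1.012×10¹⁰ / 1.831.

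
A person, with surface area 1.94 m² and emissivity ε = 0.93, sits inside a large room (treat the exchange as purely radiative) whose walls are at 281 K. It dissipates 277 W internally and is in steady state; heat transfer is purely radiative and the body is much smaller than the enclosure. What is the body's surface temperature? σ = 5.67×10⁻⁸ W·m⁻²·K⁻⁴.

T ≈ 308 K

For a small grey body in a large enclosure, net radiated power = εσA(T⁴ − T_w⁴).
Steady state: P = εσA(T⁴ − T_w⁴) with A = 1.94 m².
T⁴ = P/(εσA) + T_w⁴ = 277/(0.93·5.67×10⁻⁸·1.940) + (281)⁴
    = 2.708×10⁹ + 6.235×10⁹ = 8.943×10⁹ K⁴.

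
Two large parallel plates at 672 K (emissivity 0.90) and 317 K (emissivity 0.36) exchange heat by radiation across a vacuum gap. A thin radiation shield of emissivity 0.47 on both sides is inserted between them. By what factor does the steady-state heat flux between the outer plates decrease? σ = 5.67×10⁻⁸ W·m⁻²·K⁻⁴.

Without shield: q₀ = σΔ(T⁴)/(1/ε₁+1/ε₂−1) with denominator 2.889.
With shield the two gaps are in series; the resistances add: (1/ε₁+1/ε_s−1)+(1/ε_s+1/ε₂−1) = 2.239+3.905 = 6.144.
Heat-flux ratio q₀/q = 6.144/2.889.

factor ≈ 2.13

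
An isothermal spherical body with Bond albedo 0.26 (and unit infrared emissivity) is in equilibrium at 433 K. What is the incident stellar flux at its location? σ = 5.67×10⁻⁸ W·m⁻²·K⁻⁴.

S ≈ 10800 W/m²

(1−a)S·πr² = σ·4πr²·T⁴ ⇒ S = 4σT⁴/(1−a).
S = 4·5.67×10⁻⁸·3.515×10¹⁰/0.740.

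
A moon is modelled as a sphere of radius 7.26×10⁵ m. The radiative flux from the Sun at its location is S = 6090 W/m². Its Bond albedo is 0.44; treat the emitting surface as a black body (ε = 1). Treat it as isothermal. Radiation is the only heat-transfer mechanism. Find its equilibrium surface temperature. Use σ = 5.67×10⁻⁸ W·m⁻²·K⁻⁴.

At equilibrium, absorbed power = emitted power.
Absorbing cross-section = πr² = 1.656×10¹² m²; emitting surface = 4πr² = 6.623×10¹² m² (ratio 4).
(1−a)S·A_cross = εσ·A_surf·T⁴  ⇒  T⁴ = (1−a)S/(4σ).
T⁴ = 0.560·6090/(4·5.67×10⁻⁸) = 1.504×10¹⁰ K⁴.
T = (1.504×10¹⁰)^(1/4).

T ≈ 350 K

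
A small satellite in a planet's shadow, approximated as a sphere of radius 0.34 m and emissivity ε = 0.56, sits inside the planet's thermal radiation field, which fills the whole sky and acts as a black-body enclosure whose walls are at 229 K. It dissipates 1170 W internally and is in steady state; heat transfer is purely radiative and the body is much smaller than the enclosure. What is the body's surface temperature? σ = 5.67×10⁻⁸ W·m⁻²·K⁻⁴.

For a small grey body in a large enclosure, net radiated power = εσA(T⁴ − T_w⁴).
Steady state: P = εσA(T⁴ − T_w⁴) with A = 4πr² = 1.453 m².
T⁴ = P/(εσA) + T_w⁴ = 1170/(0.56·5.67×10⁻⁸·1.453) + (229)⁴
    = 2.537×10¹⁰ + 2.750×10⁹ = 2.812×10¹⁰ K⁴.

T ≈ 409 K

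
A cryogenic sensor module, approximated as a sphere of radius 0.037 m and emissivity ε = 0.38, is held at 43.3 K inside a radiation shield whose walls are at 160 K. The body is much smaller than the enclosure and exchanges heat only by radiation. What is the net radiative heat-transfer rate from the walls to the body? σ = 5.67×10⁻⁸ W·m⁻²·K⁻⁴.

For a small grey body in a large enclosure: P_net = εσA(T_body⁴ − T_wall⁴).
A = 4πr² = 0.01720 m²; T_body⁴ − T_wall⁴ = 3.515×10⁶ − 6.554×10⁸ = -6.518×10⁸ K⁴.
|P_net| = 0.38·5.67×10⁻⁸·0.01720·6.518×10⁸.

P_net ≈ 0.242 W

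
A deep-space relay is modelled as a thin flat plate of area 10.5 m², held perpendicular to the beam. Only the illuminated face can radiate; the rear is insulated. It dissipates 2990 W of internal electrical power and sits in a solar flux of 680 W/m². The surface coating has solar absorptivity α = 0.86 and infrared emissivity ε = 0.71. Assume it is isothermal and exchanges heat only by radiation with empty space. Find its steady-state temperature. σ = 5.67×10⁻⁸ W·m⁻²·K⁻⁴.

At steady state, absorbed solar power + internal power = radiated power.
Absorbed: α·S·A_cross = 0.86·680·10.50 = 6140 W (cross-section A).
Total input = 6140 + 2990 = 9130 W.
Radiated: εσ·A_surf·T⁴ with A_surf = A = 10.50 m².
T⁴ = 9130/(0.71·5.67×10⁻⁸·10.50) = 2.160×10¹⁰ K⁴.

T ≈ 383 K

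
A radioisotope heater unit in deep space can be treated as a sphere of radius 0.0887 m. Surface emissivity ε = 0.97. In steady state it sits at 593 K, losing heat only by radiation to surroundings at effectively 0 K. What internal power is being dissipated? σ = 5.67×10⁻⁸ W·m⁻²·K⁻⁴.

P ≈ 672 W

Steady state: P = εσA T⁴.
A = 4πr² = 0.09887 m²; T⁴ = (593)⁴ = 1.237×10¹¹ K⁴.
P = 0.97 × 5.67×10⁻⁸ × 0.09887 × 1.237×10¹¹.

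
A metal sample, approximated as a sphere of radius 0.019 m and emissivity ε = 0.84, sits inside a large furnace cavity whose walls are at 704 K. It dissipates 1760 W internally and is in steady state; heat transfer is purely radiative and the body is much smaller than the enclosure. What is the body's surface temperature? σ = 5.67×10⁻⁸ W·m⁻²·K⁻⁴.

T ≈ 1700 K

For a small grey body in a large enclosure, net radiated power = εσA(T⁴ − T_w⁴).
Steady state: P = εσA(T⁴ − T_w⁴) with A = 4πr² = 0.004536 m².
T⁴ = P/(εσA) + T_w⁴ = 1760/(0.84·5.67×10⁻⁸·0.004536) + (704)⁴
    = 8.146×10¹² + 2.456×10¹¹ = 8.391×10¹² K⁴.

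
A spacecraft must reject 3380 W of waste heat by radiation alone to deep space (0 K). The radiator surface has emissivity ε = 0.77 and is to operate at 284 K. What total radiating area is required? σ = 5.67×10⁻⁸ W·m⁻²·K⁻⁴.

P = εσA T⁴ ⇒ A = P/(εσT⁴).
T⁴ = 6.505×10⁹ K⁴.
A = 3380/(0.77 × 5.67×10⁻⁸ × 6.505×10⁹).

A ≈ 11.9 m²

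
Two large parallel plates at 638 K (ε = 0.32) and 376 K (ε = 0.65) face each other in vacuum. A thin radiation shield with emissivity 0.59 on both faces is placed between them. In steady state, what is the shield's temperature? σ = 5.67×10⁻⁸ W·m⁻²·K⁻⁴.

In steady state the net flux on the hot side equals that on the cold side.
σ(T₁⁴−T_s⁴)/D₁ = σ(T_s⁴−T₂⁴)/D₂, with D₁ = 1/ε₁+1/ε_s−1 = 3.820, D₂ = 1/ε_s+1/ε₂−1 = 2.233.
Solve for T_s⁴: T_s⁴ = (D₂·T₁⁴ + D₁·T₂⁴)/(D₁+D₂) = 7.374×10¹⁰ K⁴.

T_s ≈ 521 K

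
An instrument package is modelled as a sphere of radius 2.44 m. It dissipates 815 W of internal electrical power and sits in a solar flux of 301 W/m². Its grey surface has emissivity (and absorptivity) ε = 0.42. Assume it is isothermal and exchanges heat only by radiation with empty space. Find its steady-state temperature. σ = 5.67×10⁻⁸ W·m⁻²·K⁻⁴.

T ≈ 206 K

At steady state, absorbed solar power + internal power = radiated power.
Absorbed: α·S·A_cross = 0.42·301·18.70 = 2365 W (cross-section πr²).
Total input = 2365 + 815 = 3180 W.
Radiated: εσ·A_surf·T⁴ with A_surf = 4πr² = 74.82 m².
T⁴ = 3180/(0.42·5.67×10⁻⁸·74.82) = 1.785×10⁹ K⁴.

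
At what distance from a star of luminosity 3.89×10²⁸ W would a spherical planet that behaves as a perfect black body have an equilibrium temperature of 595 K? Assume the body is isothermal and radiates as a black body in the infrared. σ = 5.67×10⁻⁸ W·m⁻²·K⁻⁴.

For an isothermal black-emitting sphere, (1−a)S·πr² = σ·4πr²·T⁴ ⇒ S = 4σT⁴/(1−a).
S = 4·5.67×10⁻⁸·(595)⁴/1.00 = 28430 W/m².
Flux falls as S = L/(4πd²), so d = √(L/(4πS)) = √(3.89×10²⁸/(4π·28430)).

d ≈ 3.30×10¹¹ m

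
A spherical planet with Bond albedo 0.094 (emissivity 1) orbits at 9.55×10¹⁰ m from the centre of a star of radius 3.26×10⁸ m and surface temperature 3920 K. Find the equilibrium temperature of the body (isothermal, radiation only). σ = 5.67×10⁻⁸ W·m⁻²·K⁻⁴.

T ≈ 158 K

The star's surface emits σT_*⁴; at distance d the flux is S = σT_*⁴(R_*/d)².
S = 5.67×10⁻⁸·(3920)⁴·(3.26×10⁸/9.55×10¹⁰)² = 156.0 W/m².
For an isothermal sphere T⁴ = (1−a)S/(4σ) = 6.232×10⁸ K⁴.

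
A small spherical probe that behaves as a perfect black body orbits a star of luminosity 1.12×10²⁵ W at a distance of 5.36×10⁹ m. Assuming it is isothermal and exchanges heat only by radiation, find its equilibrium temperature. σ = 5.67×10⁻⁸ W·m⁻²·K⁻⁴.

T ≈ 608 K

First find the stellar flux at distance d: S = L/(4πd²) = 1.12×10²⁵/(4π·(5.36×10⁹)²) = 31020 W/m².
For an isothermal sphere, absorbed (1−a)S·πr² = emitted σ·4πr²·T⁴, so T⁴ = (1−a)S/(4σ).
T⁴ = 1.00·31020/(4·5.67×10⁻⁸) = 1.368×10¹¹ K⁴.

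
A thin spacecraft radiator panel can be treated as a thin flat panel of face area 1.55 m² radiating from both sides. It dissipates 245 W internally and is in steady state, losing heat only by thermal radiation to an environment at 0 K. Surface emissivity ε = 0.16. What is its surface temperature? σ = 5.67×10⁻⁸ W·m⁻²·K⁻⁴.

T ≈ 306 K

Steady state: internal power = radiated power, P = εσA T⁴.
Radiating area A = 2·1.55 = 3.100 m².
T⁴ = P/(εσA) = 245/(0.16·5.67×10⁻⁸·3.100) = 8.712×10⁹ K⁴.
T = (8.712×10⁹)^(1/4).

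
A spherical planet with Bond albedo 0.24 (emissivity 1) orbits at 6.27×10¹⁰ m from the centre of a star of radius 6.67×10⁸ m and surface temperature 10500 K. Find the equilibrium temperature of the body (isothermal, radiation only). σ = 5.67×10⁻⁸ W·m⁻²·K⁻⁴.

T ≈ 715 K

The star's surface emits σT_*⁴; at distance d the flux is S = σT_*⁴(R_*/d)².
S = 5.67×10⁻⁸·(10500)⁴·(6.67×10⁸/6.27×10¹⁰)² = 77990 W/m².
For an isothermal sphere T⁴ = (1−a)S/(4σ) = 2.614×10¹¹ K⁴.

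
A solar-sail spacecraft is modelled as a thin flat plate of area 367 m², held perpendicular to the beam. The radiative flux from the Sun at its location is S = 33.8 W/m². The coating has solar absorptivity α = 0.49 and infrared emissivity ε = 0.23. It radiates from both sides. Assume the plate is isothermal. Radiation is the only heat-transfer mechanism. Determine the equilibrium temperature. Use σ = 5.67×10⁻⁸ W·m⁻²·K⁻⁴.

At equilibrium, absorbed power = emitted power.
Absorbing cross-section = A = 367.0 m²; emitting surface = 2A = 734.0 m² (ratio 2).
αS·A_cross = εσ·A_surf·T⁴  ⇒  T⁴ = αS/(ε·2σ).
T⁴ = 0.490·33.8/(0.23·2·5.67×10⁻⁸) = 6.350×10⁸ K⁴.
T = (6.350×10⁸)^(1/4).

T ≈ 159 K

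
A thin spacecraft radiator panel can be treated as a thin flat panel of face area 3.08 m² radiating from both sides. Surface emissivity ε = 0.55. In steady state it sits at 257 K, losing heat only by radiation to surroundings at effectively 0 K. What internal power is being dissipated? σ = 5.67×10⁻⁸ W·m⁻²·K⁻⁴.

Steady state: P = εσA T⁴.
A = 2·3.08 = 6.160 m²; T⁴ = (257)⁴ = 4.362×10⁹ K⁴.
P = 0.55 × 5.67×10⁻⁸ × 6.160 × 4.362×10⁹.

P ≈ 838 W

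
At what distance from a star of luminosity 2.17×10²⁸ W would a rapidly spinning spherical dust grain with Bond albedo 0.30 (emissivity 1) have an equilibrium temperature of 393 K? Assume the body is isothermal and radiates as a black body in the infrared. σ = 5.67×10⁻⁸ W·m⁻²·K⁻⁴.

d ≈ 4.73×10¹¹ m

For an isothermal black-emitting sphere, (1−a)S·πr² = σ·4πr²·T⁴ ⇒ S = 4σT⁴/(1−a).
S = 4·5.67×10⁻⁸·(393)⁴/0.700 = 7729 W/m².
Flux falls as S = L/(4πd²), so d = √(L/(4πS)) = √(2.17×10²⁸/(4π·7729)).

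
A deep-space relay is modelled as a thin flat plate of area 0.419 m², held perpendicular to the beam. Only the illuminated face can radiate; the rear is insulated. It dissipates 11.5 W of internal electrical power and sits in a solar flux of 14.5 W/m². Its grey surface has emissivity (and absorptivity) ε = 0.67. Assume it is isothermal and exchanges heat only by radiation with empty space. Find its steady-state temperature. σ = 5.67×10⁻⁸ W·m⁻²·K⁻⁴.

At steady state, absorbed solar power + internal power = radiated power.
Absorbed: α·S·A_cross = 0.67·14.5·0.4190 = 4.071 W (cross-section A).
Total input = 4.071 + 11.5 = 15.57 W.
Radiated: εσ·A_surf·T⁴ with A_surf = A = 0.4190 m².
T⁴ = 15.57/(0.67·5.67×10⁻⁸·0.4190) = 9.782×10⁸ K⁴.

T ≈ 177 K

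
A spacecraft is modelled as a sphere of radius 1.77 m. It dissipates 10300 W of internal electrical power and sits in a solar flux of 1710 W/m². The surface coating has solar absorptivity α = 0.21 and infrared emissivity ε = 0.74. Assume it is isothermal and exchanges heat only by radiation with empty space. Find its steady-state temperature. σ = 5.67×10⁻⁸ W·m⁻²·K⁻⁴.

T ≈ 303 K

At steady state, absorbed solar power + internal power = radiated power.
Absorbed: α·S·A_cross = 0.21·1710·9.842 = 3534 W (cross-section πr²).
Total input = 3534 + 10300 = 13830 W.
Radiated: εσ·A_surf·T⁴ with A_surf = 4πr² = 39.37 m².
T⁴ = 13830/(0.74·5.67×10⁻⁸·39.37) = 8.375×10⁹ K⁴.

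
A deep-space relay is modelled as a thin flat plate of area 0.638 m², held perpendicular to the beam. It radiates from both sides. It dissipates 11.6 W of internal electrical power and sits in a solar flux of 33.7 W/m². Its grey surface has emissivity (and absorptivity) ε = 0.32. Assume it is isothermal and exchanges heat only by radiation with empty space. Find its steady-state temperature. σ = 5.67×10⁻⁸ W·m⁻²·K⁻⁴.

At steady state, absorbed solar power + internal power = radiated power.
Absorbed: α·S·A_cross = 0.32·33.7·0.6380 = 6.880 W (cross-section A).
Total input = 6.880 + 11.6 = 18.48 W.
Radiated: εσ·A_surf·T⁴ with A_surf = 2A = 1.276 m².
T⁴ = 18.48/(0.32·5.67×10⁻⁸·1.276) = 7.982×10⁸ K⁴.

T ≈ 168 K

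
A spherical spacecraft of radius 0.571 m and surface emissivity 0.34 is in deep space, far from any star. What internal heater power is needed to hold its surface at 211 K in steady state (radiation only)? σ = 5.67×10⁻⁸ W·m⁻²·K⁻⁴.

P ≈ 157 W

P = εσ·4πr²·T⁴.
4πr² = 4.097 m²; T⁴ = 1.982×10⁹ K⁴.
P = 0.34·5.67×10⁻⁸·4.097·1.982×10⁹.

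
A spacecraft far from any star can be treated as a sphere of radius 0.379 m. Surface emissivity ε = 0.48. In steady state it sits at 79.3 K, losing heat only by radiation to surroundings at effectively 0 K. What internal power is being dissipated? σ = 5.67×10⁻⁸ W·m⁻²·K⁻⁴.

Steady state: P = εσA T⁴.
A = 4πr² = 1.805 m²; T⁴ = (79.3)⁴ = 3.955×10⁷ K⁴.
P = 0.48 × 5.67×10⁻⁸ × 1.805 × 3.955×10⁷.

P ≈ 1.94 W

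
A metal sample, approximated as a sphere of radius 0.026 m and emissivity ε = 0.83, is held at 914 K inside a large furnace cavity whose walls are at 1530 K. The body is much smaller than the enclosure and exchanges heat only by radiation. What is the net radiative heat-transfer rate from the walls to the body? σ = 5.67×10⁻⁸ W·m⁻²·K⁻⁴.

For a small grey body in a large enclosure: P_net = εσA(T_body⁴ − T_wall⁴).
A = 4πr² = 0.008495 m²; T_body⁴ − T_wall⁴ = 6.979×10¹¹ − 5.480×10¹² = -4.782×10¹² K⁴.
|P_net| = 0.83·5.67×10⁻⁸·0.008495·4.782×10¹².

P_net ≈ 1910 W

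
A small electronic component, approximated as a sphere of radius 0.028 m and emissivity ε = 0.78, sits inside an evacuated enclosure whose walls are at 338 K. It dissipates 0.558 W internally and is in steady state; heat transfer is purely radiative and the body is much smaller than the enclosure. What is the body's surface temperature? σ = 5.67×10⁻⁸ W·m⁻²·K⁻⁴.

For a small grey body in a large enclosure, net radiated power = εσA(T⁴ − T_w⁴).
Steady state: P = εσA(T⁴ − T_w⁴) with A = 4πr² = 0.009852 m².
T⁴ = P/(εσA) + T_w⁴ = 0.558/(0.78·5.67×10⁻⁸·0.009852) + (338)⁴
    = 1.281×10⁹ + 1.305×10¹⁰ = 1.433×10¹⁰ K⁴.

T ≈ 346 K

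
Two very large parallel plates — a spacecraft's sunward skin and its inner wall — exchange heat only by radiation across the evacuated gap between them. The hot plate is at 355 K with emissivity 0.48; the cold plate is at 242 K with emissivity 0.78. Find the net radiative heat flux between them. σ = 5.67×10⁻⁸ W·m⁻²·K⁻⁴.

For two infinite grey parallel plates, q = σ(T₁⁴ − T₂⁴)/(1/ε₁ + 1/ε₂ − 1).
T₁⁴ − T₂⁴ = 1.588×10¹⁰ − 3.430×10⁹ = 1.245×10¹⁰ K⁴.
1/ε₁ + 1/ε₂ − 1 = 2.083 + 1.282 − 1 = 2.365.
q = 5.67×10⁻⁸ × 1.245×10¹⁰ / 2.365.

q ≈ 298 W/m²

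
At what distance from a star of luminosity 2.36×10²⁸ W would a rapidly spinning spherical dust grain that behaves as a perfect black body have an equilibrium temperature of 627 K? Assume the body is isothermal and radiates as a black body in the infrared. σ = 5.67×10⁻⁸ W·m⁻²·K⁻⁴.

For an isothermal black-emitting sphere, (1−a)S·πr² = σ·4πr²·T⁴ ⇒ S = 4σT⁴/(1−a).
S = 4·5.67×10⁻⁸·(627)⁴/1.00 = 35050 W/m².
Flux falls as S = L/(4πd²), so d = √(L/(4πS)) = √(2.36×10²⁸/(4π·35050)).

d ≈ 2.31×10¹¹ m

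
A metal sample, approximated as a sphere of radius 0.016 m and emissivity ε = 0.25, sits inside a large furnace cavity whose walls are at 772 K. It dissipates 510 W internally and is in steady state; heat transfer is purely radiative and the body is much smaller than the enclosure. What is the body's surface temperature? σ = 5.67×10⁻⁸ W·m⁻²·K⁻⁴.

For a small grey body in a large enclosure, net radiated power = εσA(T⁴ − T_w⁴).
Steady state: P = εσA(T⁴ − T_w⁴) with A = 4πr² = 0.003217 m².
T⁴ = P/(εσA) + T_w⁴ = 510/(0.25·5.67×10⁻⁸·0.003217) + (772)⁴
    = 1.118×10¹³ + 3.552×10¹¹ = 1.154×10¹³ K⁴.

T ≈ 1840 K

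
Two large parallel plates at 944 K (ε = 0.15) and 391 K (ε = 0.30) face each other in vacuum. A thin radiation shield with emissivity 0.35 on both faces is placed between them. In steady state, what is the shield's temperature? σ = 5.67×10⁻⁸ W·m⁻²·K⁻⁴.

T_s ≈ 749 K

In steady state the net flux on the hot side equals that on the cold side.
σ(T₁⁴−T_s⁴)/D₁ = σ(T_s⁴−T₂⁴)/D₂, with D₁ = 1/ε₁+1/ε_s−1 = 8.524, D₂ = 1/ε_s+1/ε₂−1 = 5.190.
Solve for T_s⁴: T_s⁴ = (D₂·T₁⁴ + D₁·T₂⁴)/(D₁+D₂) = 3.151×10¹¹ K⁴.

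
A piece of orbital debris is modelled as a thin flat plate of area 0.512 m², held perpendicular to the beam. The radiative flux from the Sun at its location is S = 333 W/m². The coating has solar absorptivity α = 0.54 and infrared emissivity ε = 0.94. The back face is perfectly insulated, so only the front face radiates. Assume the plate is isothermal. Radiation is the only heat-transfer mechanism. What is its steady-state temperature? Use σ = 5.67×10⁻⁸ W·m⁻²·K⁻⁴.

At equilibrium, absorbed power = emitted power.
Absorbing cross-section = A = 0.5120 m²; emitting surface = A = 0.5120 m² (ratio 1).
αS·A_cross = εσ·A_surf·T⁴  ⇒  T⁴ = αS/(ε·1σ).
T⁴ = 0.540·333/(0.94·1·5.67×10⁻⁸) = 3.374×10⁹ K⁴.
T = (3.374×10⁹)^(1/4).

T ≈ 241 K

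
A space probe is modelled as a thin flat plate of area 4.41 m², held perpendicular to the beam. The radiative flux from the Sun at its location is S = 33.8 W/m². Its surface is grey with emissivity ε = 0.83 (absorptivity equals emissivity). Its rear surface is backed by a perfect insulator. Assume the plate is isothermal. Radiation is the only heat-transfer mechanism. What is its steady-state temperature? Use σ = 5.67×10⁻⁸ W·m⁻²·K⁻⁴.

At equilibrium, absorbed power = emitted power.
Absorbing cross-section = A = 4.410 m²; emitting surface = A = 4.410 m² (ratio 1).
εS·A_cross = εσ·A_surf·T⁴  ⇒  T⁴ = S/(1σ)   (ε cancels).
T⁴ = 33.8/(1·5.67×10⁻⁸) = 5.961×10⁸ K⁴.
T = (5.961×10⁸)^(1/4).

T ≈ 156 K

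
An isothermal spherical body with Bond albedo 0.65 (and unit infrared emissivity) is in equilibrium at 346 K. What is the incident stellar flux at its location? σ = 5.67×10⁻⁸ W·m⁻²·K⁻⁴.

S ≈ 9290 W/m²

(1−a)S·πr² = σ·4πr²·T⁴ ⇒ S = 4σT⁴/(1−a).
S = 4·5.67×10⁻⁸·1.433×10¹⁰/0.350.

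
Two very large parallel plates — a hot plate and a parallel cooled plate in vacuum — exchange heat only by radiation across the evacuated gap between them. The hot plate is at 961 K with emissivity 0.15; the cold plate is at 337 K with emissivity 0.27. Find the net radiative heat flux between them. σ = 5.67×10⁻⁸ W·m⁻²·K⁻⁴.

q ≈ 5080 W/m²

For two infinite grey parallel plates, q = σ(T₁⁴ − T₂⁴)/(1/ε₁ + 1/ε₂ − 1).
T₁⁴ − T₂⁴ = 8.529×10¹¹ − 1.290×10¹⁰ = 8.400×10¹¹ K⁴.
1/ε₁ + 1/ε₂ − 1 = 6.667 + 3.704 − 1 = 9.370.
q = 5.67×10⁻⁸ × 8.400×10¹¹ / 9.370.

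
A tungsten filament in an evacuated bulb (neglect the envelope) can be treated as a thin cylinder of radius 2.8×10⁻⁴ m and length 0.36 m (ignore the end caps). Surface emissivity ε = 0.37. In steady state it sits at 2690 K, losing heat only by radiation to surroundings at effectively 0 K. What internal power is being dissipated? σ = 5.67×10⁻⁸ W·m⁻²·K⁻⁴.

P ≈ 696 W

Steady state: P = εσA T⁴.
A = 2πrL = 6.333×10⁻⁴ m²; T⁴ = (2690)⁴ = 5.236×10¹³ K⁴.
P = 0.37 × 5.67×10⁻⁸ × 6.333×10⁻⁴ × 5.236×10¹³.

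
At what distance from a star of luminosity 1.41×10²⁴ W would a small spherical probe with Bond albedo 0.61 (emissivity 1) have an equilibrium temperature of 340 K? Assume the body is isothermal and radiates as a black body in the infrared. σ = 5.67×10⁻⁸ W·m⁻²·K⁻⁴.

d ≈ 3.80×10⁹ m

For an isothermal black-emitting sphere, (1−a)S·πr² = σ·4πr²·T⁴ ⇒ S = 4σT⁴/(1−a).
S = 4·5.67×10⁻⁸·(340)⁴/0.390 = 7771 W/m².
Flux falls as S = L/(4πd²), so d = √(L/(4πS)) = √(1.41×10²⁴/(4π·7771)).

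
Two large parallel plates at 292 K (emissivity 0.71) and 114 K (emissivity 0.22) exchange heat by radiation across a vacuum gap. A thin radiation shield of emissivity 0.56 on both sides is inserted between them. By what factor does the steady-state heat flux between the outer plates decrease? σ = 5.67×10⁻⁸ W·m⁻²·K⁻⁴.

factor ≈ 1.52

Without shield: q₀ = σΔ(T⁴)/(1/ε₁+1/ε₂−1) with denominator 4.954.
With shield the two gaps are in series; the resistances add: (1/ε₁+1/ε_s−1)+(1/ε_s+1/ε₂−1) = 2.194+5.331 = 7.525.
Heat-flux ratio q₀/q = 7.525/4.954.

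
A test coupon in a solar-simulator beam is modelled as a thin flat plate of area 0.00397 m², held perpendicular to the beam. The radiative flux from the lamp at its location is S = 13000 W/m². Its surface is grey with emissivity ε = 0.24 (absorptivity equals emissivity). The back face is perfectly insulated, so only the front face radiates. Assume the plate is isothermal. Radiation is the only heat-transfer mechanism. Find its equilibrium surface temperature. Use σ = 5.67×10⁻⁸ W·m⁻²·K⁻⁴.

T ≈ 692 K

At equilibrium, absorbed power = emitted power.
Absorbing cross-section = A = 0.003970 m²; emitting surface = A = 0.003970 m² (ratio 1).
εS·A_cross = εσ·A_surf·T⁴  ⇒  T⁴ = S/(1σ)   (ε cancels).
T⁴ = 13000/(1·5.67×10⁻⁸) = 2.293×10¹¹ K⁴.
T = (2.293×10¹¹)^(1/4).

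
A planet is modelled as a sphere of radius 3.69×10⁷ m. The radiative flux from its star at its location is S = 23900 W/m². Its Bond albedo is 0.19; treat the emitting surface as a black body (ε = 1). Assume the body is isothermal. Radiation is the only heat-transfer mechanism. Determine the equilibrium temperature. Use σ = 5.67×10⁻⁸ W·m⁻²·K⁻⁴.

T ≈ 541 K

At equilibrium, absorbed power = emitted power.
Absorbing cross-section = πr² = 4.278×10¹⁵ m²; emitting surface = 4πr² = 1.711×10¹⁶ m² (ratio 4).
(1−a)S·A_cross = εσ·A_surf·T⁴  ⇒  T⁴ = (1−a)S/(4σ).
T⁴ = 0.810·23900/(4·5.67×10⁻⁸) = 8.536×10¹⁰ K⁴.
T = (8.536×10¹⁰)^(1/4).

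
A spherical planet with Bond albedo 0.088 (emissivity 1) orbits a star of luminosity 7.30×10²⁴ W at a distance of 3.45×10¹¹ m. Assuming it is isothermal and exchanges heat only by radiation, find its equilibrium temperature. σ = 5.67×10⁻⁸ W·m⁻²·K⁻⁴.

T ≈ 66.6 K

First find the stellar flux at distance d: S = L/(4πd²) = 7.30×10²⁴/(4π·(3.45×10¹¹)²) = 4.881 W/m².
For an isothermal sphere, absorbed (1−a)S·πr² = emitted σ·4πr²·T⁴, so T⁴ = (1−a)S/(4σ).
T⁴ = 0.912·4.881/(4·5.67×10⁻⁸) = 1.963×10⁷ K⁴.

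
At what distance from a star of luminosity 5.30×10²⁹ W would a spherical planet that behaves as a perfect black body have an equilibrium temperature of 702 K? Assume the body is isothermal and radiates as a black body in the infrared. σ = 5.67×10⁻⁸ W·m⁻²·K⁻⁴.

d ≈ 8.75×10¹¹ m

For an isothermal black-emitting sphere, (1−a)S·πr² = σ·4πr²·T⁴ ⇒ S = 4σT⁴/(1−a).
S = 4·5.67×10⁻⁸·(702)⁴/1.00 = 55080 W/m².
Flux falls as S = L/(4πd²), so d = √(L/(4πS)) = √(5.30×10²⁹/(4π·55080)).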